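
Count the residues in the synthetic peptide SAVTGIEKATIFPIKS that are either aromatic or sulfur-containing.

1

Aromatic: F, W, Y. Sulfur-containing: C, M.
Aromatic residues here: F12 (1).
Sulfur-containing residues here: none (0).
The two groups share no amino acid, so total = 1 + 0 = 1.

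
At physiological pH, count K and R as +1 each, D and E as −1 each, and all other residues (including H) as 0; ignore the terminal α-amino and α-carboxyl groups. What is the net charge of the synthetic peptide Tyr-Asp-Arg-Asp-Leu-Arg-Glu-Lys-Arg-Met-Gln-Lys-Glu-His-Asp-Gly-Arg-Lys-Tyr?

+2

Positive (K, R): Arg3, Arg6, Lys8, Arg9, Lys12, Arg17, Lys18 → +7.
Negative (D, E): Asp2, Asp4, Glu7, Glu13, Asp15 → −5.
Net charge = (+7) + (−5) = +2.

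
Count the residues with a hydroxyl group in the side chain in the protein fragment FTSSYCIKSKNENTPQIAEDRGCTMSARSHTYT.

The –OH-bearing residues are Ser, Thr (aliphatic alcohols), and Tyr (phenol).
Matching residues: T2, S3, S4, Y5, S9, T14, T24, S26, S29, T31, Y32, T33.

12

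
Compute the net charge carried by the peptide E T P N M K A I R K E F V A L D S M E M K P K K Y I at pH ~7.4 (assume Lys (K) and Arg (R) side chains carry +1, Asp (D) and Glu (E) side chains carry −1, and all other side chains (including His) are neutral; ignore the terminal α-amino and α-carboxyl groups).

Positive (K, R): K6, R9, K10, K21, K23, K24 → +6.
Negative (D, E): E1, E11, D16, E19 → −4.
Net charge = (+6) + (−4) = +2.

+2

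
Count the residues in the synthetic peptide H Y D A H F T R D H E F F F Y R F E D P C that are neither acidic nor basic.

11

Acidic: D, E. Basic: K, R, H. All other residues are neither.
Matching residues: Y2, A4, F6, T7, F12, F13, F14, Y15, F17, P20, C21.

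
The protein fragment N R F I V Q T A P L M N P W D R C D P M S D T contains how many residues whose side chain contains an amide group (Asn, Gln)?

3

Matching residues: N1, Q6, N12.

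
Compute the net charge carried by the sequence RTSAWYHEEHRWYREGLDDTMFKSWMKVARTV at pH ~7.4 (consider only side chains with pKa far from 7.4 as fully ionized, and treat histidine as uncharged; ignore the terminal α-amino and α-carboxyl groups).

+1

The side chains ionized at physiological pH are Lys/Arg (+1) and Asp/Glu (−1); with His treated as neutral, nothing else contributes.
Positive (K, R): R1, R11, R14, K23, K27, R30 → +6.
Negative (D, E): E8, E9, E15, D18, D19 → −5.
Net charge = (+6) + (−5) = +1.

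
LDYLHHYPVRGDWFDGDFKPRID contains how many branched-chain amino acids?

V, L, and I make up the branched-chain aliphatic group.
Matching residues: L1, L4, V9, I22.

4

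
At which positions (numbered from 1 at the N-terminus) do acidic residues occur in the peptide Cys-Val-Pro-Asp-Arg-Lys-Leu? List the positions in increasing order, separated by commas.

The acidic residues are Asp (D) and Glu (E), whose side chains end in a carboxylate group.
Matching residues: Asp4.

4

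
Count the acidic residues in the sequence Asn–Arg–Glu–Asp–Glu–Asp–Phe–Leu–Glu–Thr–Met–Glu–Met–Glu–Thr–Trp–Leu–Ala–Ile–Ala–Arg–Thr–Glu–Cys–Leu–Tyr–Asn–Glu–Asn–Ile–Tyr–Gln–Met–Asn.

Aspartate (D) and glutamate (E) have carboxylic-acid side chains and are the acidic amino acids.
Matching residues: Glu3, Asp4, Glu5, Asp6, Glu9, Glu12, Glu14, Glu23, Glu28.

9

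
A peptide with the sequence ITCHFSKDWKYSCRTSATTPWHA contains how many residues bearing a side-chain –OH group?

8

S, T, and Y are the three residues with a side-chain hydroxyl.
Matching residues: T2, S6, Y11, S12, T15, S16, T18, T19.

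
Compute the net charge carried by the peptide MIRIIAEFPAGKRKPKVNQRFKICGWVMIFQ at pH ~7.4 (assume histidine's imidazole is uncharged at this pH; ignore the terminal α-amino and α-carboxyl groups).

+6

At pH ~7.4 the Lys and Arg side chains are protonated (+1), the Asp and Glu side chains are deprotonated (−1), and with His taken as neutral all other side chains carry no charge.
Positive (K, R): R3, K12, R13, K14, K16, R20, K22 → +7.
Negative (D, E): E7 → −1.
Net charge = (+7) + (−1) = +6.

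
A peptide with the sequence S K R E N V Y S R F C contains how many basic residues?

K, R, and H are the three residues with basic side chains (ε-amine, guanidinium, and imidazole respectively).
Matching residues: K2, R3, R9.

3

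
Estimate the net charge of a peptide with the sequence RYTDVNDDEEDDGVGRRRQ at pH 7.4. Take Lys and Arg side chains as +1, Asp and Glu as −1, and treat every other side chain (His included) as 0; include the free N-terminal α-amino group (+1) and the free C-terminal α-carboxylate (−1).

Positive (K, R): R1, R16, R17, R18 → +4.
Negative (D, E): D4, D7, D8, E9, E10, D11, D12 → −7.
The N-terminus (+1) and C-terminus (−1) cancel.
Net charge = (+4) + (−7) = −3.

-3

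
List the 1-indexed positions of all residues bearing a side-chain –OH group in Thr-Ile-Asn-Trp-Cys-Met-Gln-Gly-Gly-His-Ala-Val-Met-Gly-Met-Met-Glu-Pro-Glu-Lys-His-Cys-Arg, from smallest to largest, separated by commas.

1

S, T, and Y are the three residues with a side-chain hydroxyl.
Matching residues: Thr1.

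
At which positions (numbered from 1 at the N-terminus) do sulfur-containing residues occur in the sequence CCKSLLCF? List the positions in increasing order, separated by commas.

The sulfur-bearing residues are cysteine (–SH) and methionine (–S–CH₃).
Matching residues: C1, C2, C7.

1, 2, 7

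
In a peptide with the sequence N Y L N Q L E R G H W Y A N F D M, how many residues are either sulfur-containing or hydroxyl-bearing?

3

Sulfur-containing: C, M. Hydroxyl-bearing: S, T, Y.
Sulfur-containing residues here: M17 (1).
Hydroxyl-bearing residues here: Y2, Y12 (2).
The two groups share no amino acid, so total = 1 + 2 = 3.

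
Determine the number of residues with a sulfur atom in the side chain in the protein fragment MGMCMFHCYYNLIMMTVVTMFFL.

8

The sulfur-bearing residues are cysteine (–SH) and methionine (–S–CH₃).
Matching residues: M1, M3, C4, M5, C8, M14, M15, M20.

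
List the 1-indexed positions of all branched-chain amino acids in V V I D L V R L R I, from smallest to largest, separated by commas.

Valine (V), leucine (L), and isoleucine (I) are the branched-chain amino acids.
Matching residues: V1, V2, I3, L5, V6, L8, I10.

1, 2, 3, 5, 6, 8, 10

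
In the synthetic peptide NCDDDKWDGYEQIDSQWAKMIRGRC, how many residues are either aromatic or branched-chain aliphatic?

5

Aromatic: F, W, Y. Branched-chain aliphatic: I, L, V.
Aromatic residues here: W7, Y10, W17 (3).
Branched-chain aliphatic residues here: I13, I21 (2).
The two groups share no amino acid, so total = 3 + 2 = 5.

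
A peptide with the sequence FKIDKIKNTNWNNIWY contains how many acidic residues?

1

Aspartate (D) and glutamate (E) have carboxylic-acid side chains and are the acidic amino acids.
Matching residues: D4.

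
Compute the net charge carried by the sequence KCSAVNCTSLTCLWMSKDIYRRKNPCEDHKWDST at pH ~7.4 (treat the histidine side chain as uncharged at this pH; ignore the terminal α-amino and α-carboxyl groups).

+2

Near pH 7.4, K and R contribute +1 each, D and E contribute −1 each, and every other side chain (His included, as stated) is uncharged.
Positive (K, R): K1, K17, R21, R22, K23, K30 → +6.
Negative (D, E): D18, E27, D28, D32 → −4.
Net charge = (+6) + (−4) = +2.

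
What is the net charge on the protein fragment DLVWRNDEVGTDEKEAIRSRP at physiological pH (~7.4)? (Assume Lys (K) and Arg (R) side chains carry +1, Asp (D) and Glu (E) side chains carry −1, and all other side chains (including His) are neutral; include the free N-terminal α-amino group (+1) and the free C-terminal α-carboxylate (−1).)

-2

Positive (K, R): R5, K14, R18, R20 → +4.
Negative (D, E): D1, D7, E8, D12, E13, E15 → −6.
The N-terminus (+1) and C-terminus (−1) cancel.
Net charge = (+4) + (−6) = −2.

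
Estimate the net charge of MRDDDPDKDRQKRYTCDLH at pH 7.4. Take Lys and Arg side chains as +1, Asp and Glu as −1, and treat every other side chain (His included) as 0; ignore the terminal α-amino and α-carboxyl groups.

-1

Positive (K, R): R2, K8, R10, K12, R13 → +5.
Negative (D, E): D3, D4, D5, D7, D9, D17 → −6.
Net charge = (+5) + (−6) = −1.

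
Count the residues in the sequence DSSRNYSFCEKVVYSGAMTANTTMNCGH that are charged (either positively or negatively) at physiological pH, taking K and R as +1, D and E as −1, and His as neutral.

Charged side chains at pH ~7.4: K, R (positive); D, E (negative).
Matching residues: D1, R4, E10, K11.

4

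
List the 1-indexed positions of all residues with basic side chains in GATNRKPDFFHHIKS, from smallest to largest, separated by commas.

5, 6, 11, 12, 14

K, R, and H are the three residues with basic side chains (ε-amine, guanidinium, and imidazole respectively).
Matching residues: R5, K6, H11, H12, K14.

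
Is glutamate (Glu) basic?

The basic amino acids are Lys (K), Arg (R), and His (H).
Glutamate is not in this group.

No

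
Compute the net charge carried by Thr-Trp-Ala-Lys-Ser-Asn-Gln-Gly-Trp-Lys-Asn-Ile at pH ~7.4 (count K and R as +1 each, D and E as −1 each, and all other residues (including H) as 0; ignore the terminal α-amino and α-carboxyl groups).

+2

Positive (K, R): Lys4, Lys10 → +2.
Negative (D, E): none → −0.
Net charge = (+2) + (−0) = +2.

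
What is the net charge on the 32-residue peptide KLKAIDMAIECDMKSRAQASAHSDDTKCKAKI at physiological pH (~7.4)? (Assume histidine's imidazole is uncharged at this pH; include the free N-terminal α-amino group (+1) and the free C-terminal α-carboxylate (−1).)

+2

At pH ~7.4 the Lys and Arg side chains are protonated (+1), the Asp and Glu side chains are deprotonated (−1), and with His taken as neutral all other side chains carry no charge.
Positive (K, R): K1, K3, K14, R16, K27, K29, K31 → +7.
Negative (D, E): D6, E10, D12, D24, D25 → −5.
The N-terminus (+1) and C-terminus (−1) cancel.
Net charge = (+7) + (−5) = +2.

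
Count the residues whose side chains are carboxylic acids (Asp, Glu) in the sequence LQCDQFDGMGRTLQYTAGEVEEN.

5

Matching residues: D4, D7, E19, E21, E22.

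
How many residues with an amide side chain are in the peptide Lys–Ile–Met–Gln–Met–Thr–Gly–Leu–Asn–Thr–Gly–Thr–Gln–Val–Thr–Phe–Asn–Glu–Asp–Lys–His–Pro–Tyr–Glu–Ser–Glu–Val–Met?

Asparagine (N) and glutamine (Q) have uncharged amide side chains.
Matching residues: Gln4, Asn9, Gln13, Asn17.

4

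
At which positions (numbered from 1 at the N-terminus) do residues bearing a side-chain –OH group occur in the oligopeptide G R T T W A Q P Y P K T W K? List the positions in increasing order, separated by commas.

3, 4, 9, 12

The –OH-bearing residues are Ser, Thr (aliphatic alcohols), and Tyr (phenol).
Matching residues: T3, T4, Y9, T12.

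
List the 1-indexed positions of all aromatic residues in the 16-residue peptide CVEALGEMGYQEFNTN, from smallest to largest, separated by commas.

The aromatic amino acids are Phe (F, benzyl), Trp (W, indole), and Tyr (Y, phenol).
Matching residues: Y10, F13.

10, 13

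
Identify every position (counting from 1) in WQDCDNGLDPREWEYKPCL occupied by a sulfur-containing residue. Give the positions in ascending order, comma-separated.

4, 18

Only Cys (C) and Met (M) have a sulfur atom in the side chain.
Matching residues: C4, C18.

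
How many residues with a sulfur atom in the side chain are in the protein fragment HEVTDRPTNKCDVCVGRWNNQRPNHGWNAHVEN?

2

Cysteine (C, thiol) and methionine (M, thioether) are the two sulfur-containing amino acids.
Matching residues: C11, C14.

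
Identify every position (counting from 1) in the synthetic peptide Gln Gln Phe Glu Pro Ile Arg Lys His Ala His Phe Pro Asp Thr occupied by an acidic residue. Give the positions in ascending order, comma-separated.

4, 14

Aspartate (D) and glutamate (E) have carboxylic-acid side chains and are the acidic amino acids.
Matching residues: Glu4, Asp14.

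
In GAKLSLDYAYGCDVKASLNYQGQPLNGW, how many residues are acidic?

The acidic residues are Asp (D) and Glu (E), whose side chains end in a carboxylate group.
Matching residues: D7, D13.

2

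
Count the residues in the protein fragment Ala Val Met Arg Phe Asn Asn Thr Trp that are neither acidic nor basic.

Acidic: D, E. Basic: K, R, H. All other residues are neither.
Matching residues: Ala1, Val2, Met3, Phe5, Asn6, Asn7, Thr8, Trp9.

8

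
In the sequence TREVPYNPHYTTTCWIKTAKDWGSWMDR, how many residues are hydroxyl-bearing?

Serine (S), threonine (T), and tyrosine (Y) each carry a hydroxyl group on the side chain.
Matching residues: T1, Y6, Y10, T11, T12, T13, T18, S24.

8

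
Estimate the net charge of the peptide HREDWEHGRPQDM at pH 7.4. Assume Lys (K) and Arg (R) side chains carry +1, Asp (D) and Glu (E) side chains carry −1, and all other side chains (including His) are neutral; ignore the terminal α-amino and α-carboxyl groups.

Positive (K, R): R2, R9 → +2.
Negative (D, E): E3, D4, E6, D12 → −4.
Net charge = (+2) + (−4) = −2.

-2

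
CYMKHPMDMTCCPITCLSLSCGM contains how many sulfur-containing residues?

Cysteine (C, thiol) and methionine (M, thioether) are the two sulfur-containing amino acids.
Matching residues: C1, M3, M7, M9, C11, C12, C16, C21, M23.

9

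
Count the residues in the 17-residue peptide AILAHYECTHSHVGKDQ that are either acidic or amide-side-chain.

3

Acidic: D, E. Amide-side-chain: N, Q.
Acidic residues here: E7, D16 (2).
Amide-side-chain residues here: Q17 (1).
The two groups share no amino acid, so total = 2 + 1 = 3.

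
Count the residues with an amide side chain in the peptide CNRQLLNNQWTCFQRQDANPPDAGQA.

Only N (asparagine) and Q (glutamine) carry a side-chain carboxamide.
Matching residues: N2, Q4, N7, N8, Q9, Q14, Q16, N19, Q25.

9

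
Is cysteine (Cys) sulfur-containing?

Yes

Only Cys (C) and Met (M) have a sulfur atom in the side chain.
Cysteine is in this group.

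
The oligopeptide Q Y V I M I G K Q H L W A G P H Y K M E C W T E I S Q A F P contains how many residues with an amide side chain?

Asparagine (N) and glutamine (Q) have uncharged amide side chains.
Matching residues: Q1, Q9, Q27.

3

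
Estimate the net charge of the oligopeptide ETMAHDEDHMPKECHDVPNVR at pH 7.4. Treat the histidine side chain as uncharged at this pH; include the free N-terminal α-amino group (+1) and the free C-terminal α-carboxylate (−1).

-4

At pH ~7.4 the Lys and Arg side chains are protonated (+1), the Asp and Glu side chains are deprotonated (−1), and with His taken as neutral all other side chains carry no charge.
Positive (K, R): K12, R21 → +2.
Negative (D, E): E1, D6, E7, D8, E13, D16 → −6.
The N-terminus (+1) and C-terminus (−1) cancel.
Net charge = (+2) + (−6) = −4.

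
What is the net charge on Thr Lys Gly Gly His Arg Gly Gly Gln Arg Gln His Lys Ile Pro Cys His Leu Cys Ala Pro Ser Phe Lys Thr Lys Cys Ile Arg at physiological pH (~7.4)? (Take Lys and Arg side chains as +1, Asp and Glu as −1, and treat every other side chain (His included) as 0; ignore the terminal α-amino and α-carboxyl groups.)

+7

Positive (K, R): Lys2, Arg6, Arg10, Lys13, Lys24, Lys26, Arg29 → +7.
Negative (D, E): none → −0.
Net charge = (+7) + (−0) = +7.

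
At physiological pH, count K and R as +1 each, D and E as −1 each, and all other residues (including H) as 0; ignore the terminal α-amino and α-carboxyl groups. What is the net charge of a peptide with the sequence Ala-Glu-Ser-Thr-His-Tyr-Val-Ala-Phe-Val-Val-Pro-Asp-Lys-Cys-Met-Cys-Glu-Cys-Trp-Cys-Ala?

-2

Positive (K, R): Lys14 → +1.
Negative (D, E): Glu2, Asp13, Glu18 → −3.
Net charge = (+1) + (−3) = −2.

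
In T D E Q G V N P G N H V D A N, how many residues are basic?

1

The basic amino acids are Lys (K), Arg (R), and His (H).
Matching residues: H11.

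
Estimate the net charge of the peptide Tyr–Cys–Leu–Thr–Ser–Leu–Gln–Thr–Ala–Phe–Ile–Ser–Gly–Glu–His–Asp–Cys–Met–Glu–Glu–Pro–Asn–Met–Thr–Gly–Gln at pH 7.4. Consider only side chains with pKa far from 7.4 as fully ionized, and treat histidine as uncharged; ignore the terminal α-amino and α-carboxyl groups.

Near pH 7.4, K and R contribute +1 each, D and E contribute −1 each, and every other side chain (His included, as stated) is uncharged.
Positive (K, R): none → +0.
Negative (D, E): Glu14, Asp16, Glu19, Glu20 → −4.
Net charge = (+0) + (−4) = −4.

-4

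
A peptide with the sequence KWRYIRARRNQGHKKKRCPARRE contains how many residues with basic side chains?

12

K, R, and H are the three residues with basic side chains (ε-amine, guanidinium, and imidazole respectively).
Matching residues: K1, R3, R6, R8, R9, H13, K14, K15, K16, R17, R21, R22.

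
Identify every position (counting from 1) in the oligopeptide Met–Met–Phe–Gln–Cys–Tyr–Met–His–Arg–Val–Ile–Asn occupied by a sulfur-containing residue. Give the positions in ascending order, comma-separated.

1, 2, 5, 7

The sulfur-bearing residues are cysteine (–SH) and methionine (–S–CH₃).
Matching residues: Met1, Met2, Cys5, Met7.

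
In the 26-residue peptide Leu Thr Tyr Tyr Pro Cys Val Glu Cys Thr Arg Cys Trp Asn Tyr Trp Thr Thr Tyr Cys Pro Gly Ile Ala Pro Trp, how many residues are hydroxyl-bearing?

The –OH-bearing residues are Ser, Thr (aliphatic alcohols), and Tyr (phenol).
Matching residues: Thr2, Tyr3, Tyr4, Thr10, Tyr15, Thr17, Thr18, Tyr19.

8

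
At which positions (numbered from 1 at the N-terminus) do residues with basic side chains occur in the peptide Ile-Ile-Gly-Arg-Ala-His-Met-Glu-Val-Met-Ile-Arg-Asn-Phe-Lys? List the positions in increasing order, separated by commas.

4, 6, 12, 15

Lysine (K), arginine (R), and histidine (H) have basic, nitrogen-containing side chains.
Matching residues: Arg4, His6, Arg12, Lys15.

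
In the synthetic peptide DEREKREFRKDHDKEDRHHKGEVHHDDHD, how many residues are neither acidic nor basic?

Acidic: D, E. Basic: K, R, H. All other residues are neither.
Matching residues: F8, G21, V23.

3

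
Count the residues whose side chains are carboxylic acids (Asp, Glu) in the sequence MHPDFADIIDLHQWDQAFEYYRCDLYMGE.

7

Matching residues: D4, D7, D10, D15, E19, D24, E29.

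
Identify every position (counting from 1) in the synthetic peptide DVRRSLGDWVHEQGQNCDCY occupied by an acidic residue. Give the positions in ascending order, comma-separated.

Matching residues: D1, D8, E12, D18.

1, 8, 12, 18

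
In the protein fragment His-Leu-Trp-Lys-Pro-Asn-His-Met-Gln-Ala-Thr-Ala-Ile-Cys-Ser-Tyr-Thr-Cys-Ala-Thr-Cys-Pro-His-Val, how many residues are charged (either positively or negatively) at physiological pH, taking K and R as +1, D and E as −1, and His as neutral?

1

Charged side chains at pH ~7.4: K, R (positive); D, E (negative).
Matching residues: Lys4.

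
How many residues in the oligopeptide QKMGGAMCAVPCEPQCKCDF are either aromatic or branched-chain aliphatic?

Aromatic: F, W, Y. Branched-chain aliphatic: I, L, V.
Aromatic residues here: F20 (1).
Branched-chain aliphatic residues here: V10 (1).
The two groups share no amino acid, so total = 1 + 1 = 2.

2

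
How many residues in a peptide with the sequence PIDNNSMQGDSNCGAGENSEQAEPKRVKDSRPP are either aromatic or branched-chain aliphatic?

2

Aromatic: F, W, Y. Branched-chain aliphatic: I, L, V.
Aromatic residues here: none (0).
Branched-chain aliphatic residues here: I2, V27 (2).
The two groups share no amino acid, so total = 0 + 2 = 2.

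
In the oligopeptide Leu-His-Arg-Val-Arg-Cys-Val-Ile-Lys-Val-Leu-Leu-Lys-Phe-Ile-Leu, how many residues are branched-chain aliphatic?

Valine (V), leucine (L), and isoleucine (I) are the branched-chain amino acids.
Matching residues: Leu1, Val4, Val7, Ile8, Val10, Leu11, Leu12, Ile15, Leu16.

9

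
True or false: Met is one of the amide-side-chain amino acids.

Only N (asparagine) and Q (glutamine) carry a side-chain carboxamide.
Methionine is not in this group.

False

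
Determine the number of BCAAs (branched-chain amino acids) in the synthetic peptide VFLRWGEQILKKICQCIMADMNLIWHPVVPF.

10

V, L, and I make up the branched-chain aliphatic group.
Matching residues: V1, L3, I9, L10, I13, I17, L23, I24, V28, V29.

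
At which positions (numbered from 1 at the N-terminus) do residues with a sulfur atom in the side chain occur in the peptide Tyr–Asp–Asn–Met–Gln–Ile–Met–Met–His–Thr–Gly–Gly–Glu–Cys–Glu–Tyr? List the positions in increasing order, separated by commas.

4, 7, 8, 14

Only Cys (C) and Met (M) have a sulfur atom in the side chain.
Matching residues: Met4, Met7, Met8, Cys14.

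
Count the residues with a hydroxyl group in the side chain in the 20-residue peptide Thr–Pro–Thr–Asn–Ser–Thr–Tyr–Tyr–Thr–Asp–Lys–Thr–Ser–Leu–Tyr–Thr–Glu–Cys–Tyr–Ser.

13

Serine (S), threonine (T), and tyrosine (Y) each carry a hydroxyl group on the side chain.
Matching residues: Thr1, Thr3, Ser5, Thr6, Tyr7, Tyr8, Thr9, Thr12, Ser13, Tyr15, Thr16, Tyr19, Ser20.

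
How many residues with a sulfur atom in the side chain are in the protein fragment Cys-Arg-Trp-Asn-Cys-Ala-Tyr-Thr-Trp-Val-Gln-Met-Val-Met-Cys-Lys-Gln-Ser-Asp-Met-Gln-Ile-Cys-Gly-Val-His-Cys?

8

Cysteine (C, thiol) and methionine (M, thioether) are the two sulfur-containing amino acids.
Matching residues: Cys1, Cys5, Met12, Met14, Cys15, Met20, Cys23, Cys27.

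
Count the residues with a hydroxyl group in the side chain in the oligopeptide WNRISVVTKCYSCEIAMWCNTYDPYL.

S, T, and Y are the three residues with a side-chain hydroxyl.
Matching residues: S5, T8, Y11, S12, T21, Y22, Y25.

7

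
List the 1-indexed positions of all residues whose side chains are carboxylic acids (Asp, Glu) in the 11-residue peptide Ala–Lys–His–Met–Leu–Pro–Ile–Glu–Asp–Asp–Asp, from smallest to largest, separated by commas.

Matching residues: Glu8, Asp9, Asp10, Asp11.

8, 9, 10, 11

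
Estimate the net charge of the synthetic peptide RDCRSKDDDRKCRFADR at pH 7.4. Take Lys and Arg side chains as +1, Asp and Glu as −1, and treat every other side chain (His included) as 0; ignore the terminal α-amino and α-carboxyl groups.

Positive (K, R): R1, R4, K6, R10, K11, R13, R17 → +7.
Negative (D, E): D2, D7, D8, D9, D16 → −5.
Net charge = (+7) + (−5) = +2.

+2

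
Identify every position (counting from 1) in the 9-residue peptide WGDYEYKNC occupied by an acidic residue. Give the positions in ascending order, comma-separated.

3, 5

Aspartate (D) and glutamate (E) have carboxylic-acid side chains and are the acidic amino acids.
Matching residues: D3, E5.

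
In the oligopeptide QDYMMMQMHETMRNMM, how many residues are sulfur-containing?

The sulfur-bearing residues are cysteine (–SH) and methionine (–S–CH₃).
Matching residues: M4, M5, M6, M8, M12, M15, M16.

7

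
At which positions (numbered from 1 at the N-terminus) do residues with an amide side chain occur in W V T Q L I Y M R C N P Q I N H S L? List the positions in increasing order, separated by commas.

Asparagine (N) and glutamine (Q) have uncharged amide side chains.
Matching residues: Q4, N11, Q13, N15.

4, 11, 13, 15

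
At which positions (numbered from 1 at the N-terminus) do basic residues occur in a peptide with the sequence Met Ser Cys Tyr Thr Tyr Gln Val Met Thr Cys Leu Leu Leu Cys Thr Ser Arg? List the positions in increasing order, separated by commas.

The basic amino acids are Lys (K), Arg (R), and His (H).
Matching residues: Arg18.

18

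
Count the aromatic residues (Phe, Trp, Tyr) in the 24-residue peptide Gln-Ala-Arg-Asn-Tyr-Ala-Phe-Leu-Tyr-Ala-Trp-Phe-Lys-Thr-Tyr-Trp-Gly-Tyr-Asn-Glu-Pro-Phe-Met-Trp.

Matching residues: Tyr5, Phe7, Tyr9, Trp11, Phe12, Tyr15, Trp16, Tyr18, Phe22, Trp24.

10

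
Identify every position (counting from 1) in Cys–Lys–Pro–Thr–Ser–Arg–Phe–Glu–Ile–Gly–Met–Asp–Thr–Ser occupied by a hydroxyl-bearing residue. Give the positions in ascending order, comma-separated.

4, 5, 13, 14

The –OH-bearing residues are Ser, Thr (aliphatic alcohols), and Tyr (phenol).
Matching residues: Thr4, Ser5, Thr13, Ser14.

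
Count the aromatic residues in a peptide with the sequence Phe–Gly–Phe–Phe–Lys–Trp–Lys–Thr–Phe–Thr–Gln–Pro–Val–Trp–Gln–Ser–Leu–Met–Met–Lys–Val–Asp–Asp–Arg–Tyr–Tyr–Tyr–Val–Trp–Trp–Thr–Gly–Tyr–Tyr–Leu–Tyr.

The aromatic amino acids are Phe (F, benzyl), Trp (W, indole), and Tyr (Y, phenol).
Matching residues: Phe1, Phe3, Phe4, Trp6, Phe9, Trp14, Tyr25, Tyr26, Tyr27, Trp29, Trp30, Tyr33, Tyr34, Tyr36.

14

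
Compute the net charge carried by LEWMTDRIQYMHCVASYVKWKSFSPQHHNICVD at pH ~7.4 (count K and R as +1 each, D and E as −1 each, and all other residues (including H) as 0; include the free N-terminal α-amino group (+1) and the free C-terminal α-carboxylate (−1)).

Positive (K, R): R7, K19, K21 → +3.
Negative (D, E): E2, D6, D33 → −3.
The N-terminus (+1) and C-terminus (−1) cancel.
Net charge = (+3) + (−3) = 0.

0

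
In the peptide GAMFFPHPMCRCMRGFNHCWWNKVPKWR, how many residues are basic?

The basic amino acids are Lys (K), Arg (R), and His (H).
Matching residues: H7, R11, R14, H18, K23, K26, R28.

7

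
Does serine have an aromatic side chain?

Phenylalanine (F), tryptophan (W), and tyrosine (Y) have aromatic ring side chains.
Serine is not in this group.

No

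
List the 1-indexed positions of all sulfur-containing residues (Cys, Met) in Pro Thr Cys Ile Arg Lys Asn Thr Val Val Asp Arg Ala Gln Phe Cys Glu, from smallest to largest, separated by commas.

Matching residues: Cys3, Cys16.

3, 16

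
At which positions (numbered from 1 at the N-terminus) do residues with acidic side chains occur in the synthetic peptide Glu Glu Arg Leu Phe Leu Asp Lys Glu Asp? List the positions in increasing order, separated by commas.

1, 2, 7, 9, 10

Aspartate (D) and glutamate (E) have carboxylic-acid side chains and are the acidic amino acids.
Matching residues: Glu1, Glu2, Asp7, Glu9, Asp10.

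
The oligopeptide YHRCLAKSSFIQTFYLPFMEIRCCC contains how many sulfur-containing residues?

5

Only Cys (C) and Met (M) have a sulfur atom in the side chain.
Matching residues: C4, M19, C23, C24, C25.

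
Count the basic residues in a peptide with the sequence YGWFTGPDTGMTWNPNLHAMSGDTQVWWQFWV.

K, R, and H are the three residues with basic side chains (ε-amine, guanidinium, and imidazole respectively).
Matching residues: H18.

1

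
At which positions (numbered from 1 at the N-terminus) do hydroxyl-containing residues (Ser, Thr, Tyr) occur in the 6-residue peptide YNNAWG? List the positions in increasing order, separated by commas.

Matching residues: Y1.

1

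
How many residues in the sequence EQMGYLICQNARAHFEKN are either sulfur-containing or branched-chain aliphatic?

4

Sulfur-containing: C, M. Branched-chain aliphatic: I, L, V.
Sulfur-containing residues here: M3, C8 (2).
Branched-chain aliphatic residues here: L6, I7 (2).
The two groups share no amino acid, so total = 2 + 2 = 4.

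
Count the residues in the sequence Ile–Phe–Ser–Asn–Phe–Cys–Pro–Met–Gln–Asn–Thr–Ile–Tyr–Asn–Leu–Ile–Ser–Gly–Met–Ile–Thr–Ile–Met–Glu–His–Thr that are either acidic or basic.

2

Acidic: D, E. Basic: H, K, R.
Acidic residues here: Glu24 (1).
Basic residues here: His25 (1).
The two groups share no amino acid, so total = 1 + 1 = 2.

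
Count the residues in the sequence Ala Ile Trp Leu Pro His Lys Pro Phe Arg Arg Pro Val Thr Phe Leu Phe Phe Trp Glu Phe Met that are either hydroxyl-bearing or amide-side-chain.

Hydroxyl-bearing: S, T, Y. Amide-side-chain: N, Q.
Hydroxyl-bearing residues here: Thr14 (1).
Amide-side-chain residues here: none (0).
The two groups share no amino acid, so total = 1 + 0 = 1.

1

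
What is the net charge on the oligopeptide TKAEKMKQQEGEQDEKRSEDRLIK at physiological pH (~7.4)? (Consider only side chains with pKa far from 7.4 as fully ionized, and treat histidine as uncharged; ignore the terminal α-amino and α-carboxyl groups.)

0

At pH ~7.4 the Lys and Arg side chains are protonated (+1), the Asp and Glu side chains are deprotonated (−1), and with His taken as neutral all other side chains carry no charge.
Positive (K, R): K2, K5, K7, K16, R17, R21, K24 → +7.
Negative (D, E): E4, E10, E12, D14, E15, E19, D20 → −7.
Net charge = (+7) + (−7) = 0.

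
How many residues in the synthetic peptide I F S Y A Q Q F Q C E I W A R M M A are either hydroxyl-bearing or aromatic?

Hydroxyl-bearing: S, T, Y. Aromatic: F, W, Y.
Hydroxyl-bearing residues here: S3, Y4 (2).
Aromatic residues here: F2, Y4, F8, W13 (4).
Y is in both groups, so the 1 Y residue must not be double-counted.
Total = 2 + 4 − 1 = 5.

5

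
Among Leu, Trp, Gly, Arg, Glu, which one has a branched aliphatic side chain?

The BCAAs are Val, Leu, and Ile — aliphatic side chains with a branch point.
Of the listed options, only Leu belongs to this group.

Leu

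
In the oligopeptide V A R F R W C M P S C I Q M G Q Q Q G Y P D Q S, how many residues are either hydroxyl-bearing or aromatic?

Hydroxyl-bearing: S, T, Y. Aromatic: F, W, Y.
Hydroxyl-bearing residues here: S10, Y20, S24 (3).
Aromatic residues here: F4, W6, Y20 (3).
Y is in both groups, so the 1 Y residue must not be double-counted.
Total = 3 + 3 − 1 = 5.

5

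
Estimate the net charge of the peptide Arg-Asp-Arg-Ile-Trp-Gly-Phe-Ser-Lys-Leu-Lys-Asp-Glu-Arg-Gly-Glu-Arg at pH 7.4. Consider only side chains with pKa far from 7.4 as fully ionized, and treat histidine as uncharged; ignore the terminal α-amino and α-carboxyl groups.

+2

The side chains ionized at physiological pH are Lys/Arg (+1) and Asp/Glu (−1); with His treated as neutral, nothing else contributes.
Positive (K, R): Arg1, Arg3, Lys9, Lys11, Arg14, Arg17 → +6.
Negative (D, E): Asp2, Asp12, Glu13, Glu16 → −4.
Net charge = (+6) + (−4) = +2.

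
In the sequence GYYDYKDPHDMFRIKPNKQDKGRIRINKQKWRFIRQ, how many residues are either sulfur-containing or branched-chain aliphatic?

5

Sulfur-containing: C, M. Branched-chain aliphatic: I, L, V.
Sulfur-containing residues here: M11 (1).
Branched-chain aliphatic residues here: I14, I24, I26, I34 (4).
The two groups share no amino acid, so total = 1 + 4 = 5.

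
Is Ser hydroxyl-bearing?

Yes

The –OH-bearing residues are Ser, Thr (aliphatic alcohols), and Tyr (phenol).
Serine is in this group.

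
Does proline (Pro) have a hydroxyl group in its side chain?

The –OH-bearing residues are Ser, Thr (aliphatic alcohols), and Tyr (phenol).
Proline is not in this group.

No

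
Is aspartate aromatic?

No

Phenylalanine (F), tryptophan (W), and tyrosine (Y) have aromatic ring side chains.
Aspartate is not in this group.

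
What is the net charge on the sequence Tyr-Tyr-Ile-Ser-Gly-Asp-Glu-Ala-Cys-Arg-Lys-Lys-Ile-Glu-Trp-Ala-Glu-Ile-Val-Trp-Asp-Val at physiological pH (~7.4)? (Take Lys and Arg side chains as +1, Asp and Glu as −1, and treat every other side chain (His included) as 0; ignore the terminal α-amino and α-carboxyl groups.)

-2

Positive (K, R): Arg10, Lys11, Lys12 → +3.
Negative (D, E): Asp6, Glu7, Glu14, Glu17, Asp21 → −5.
Net charge = (+3) + (−5) = −2.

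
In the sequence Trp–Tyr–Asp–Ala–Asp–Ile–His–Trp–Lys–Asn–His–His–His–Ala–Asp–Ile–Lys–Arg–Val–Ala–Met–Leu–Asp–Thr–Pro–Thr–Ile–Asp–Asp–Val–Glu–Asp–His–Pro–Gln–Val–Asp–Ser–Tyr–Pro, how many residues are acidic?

9

Only D (aspartate) and E (glutamate) carry a side-chain carboxylic acid.
Matching residues: Asp3, Asp5, Asp15, Asp23, Asp28, Asp29, Glu31, Asp32, Asp37.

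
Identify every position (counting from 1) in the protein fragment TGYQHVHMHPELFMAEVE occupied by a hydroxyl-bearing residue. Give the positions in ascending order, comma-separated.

Serine (S), threonine (T), and tyrosine (Y) each carry a hydroxyl group on the side chain.
Matching residues: T1, Y3.

1, 3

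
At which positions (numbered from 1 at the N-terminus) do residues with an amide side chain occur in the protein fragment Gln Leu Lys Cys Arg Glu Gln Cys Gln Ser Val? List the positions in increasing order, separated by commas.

Asparagine (N) and glutamine (Q) have uncharged amide side chains.
Matching residues: Gln1, Gln7, Gln9.

1, 7, 9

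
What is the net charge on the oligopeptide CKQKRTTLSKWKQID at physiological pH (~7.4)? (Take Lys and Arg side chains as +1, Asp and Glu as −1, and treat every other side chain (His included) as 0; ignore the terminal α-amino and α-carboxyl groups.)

Positive (K, R): K2, K4, R5, K10, K12 → +5.
Negative (D, E): D15 → −1.
Net charge = (+5) + (−1) = +4.

+4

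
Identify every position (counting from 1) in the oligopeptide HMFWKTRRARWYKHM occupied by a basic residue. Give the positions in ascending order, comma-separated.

Matching residues: H1, K5, R7, R8, R10, K13, H14.

1, 5, 7, 8, 10, 13, 14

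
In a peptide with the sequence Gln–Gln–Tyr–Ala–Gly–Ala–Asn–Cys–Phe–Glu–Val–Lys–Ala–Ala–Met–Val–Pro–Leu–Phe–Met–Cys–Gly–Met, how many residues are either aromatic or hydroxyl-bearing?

3

Aromatic: F, W, Y. Hydroxyl-bearing: S, T, Y.
Aromatic residues here: Tyr3, Phe9, Phe19 (3).
Hydroxyl-bearing residues here: Tyr3 (1).
Y is in both groups, so the 1 Y residue must not be double-counted.
Total = 3 + 1 − 1 = 3.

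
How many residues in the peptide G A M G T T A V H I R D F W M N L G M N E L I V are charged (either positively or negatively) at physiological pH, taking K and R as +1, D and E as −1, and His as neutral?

3

Charged side chains at pH ~7.4: K, R (positive); D, E (negative).
Matching residues: R11, D12, E21.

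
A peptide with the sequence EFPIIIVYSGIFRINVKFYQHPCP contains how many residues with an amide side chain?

2

Asparagine (N) and glutamine (Q) have uncharged amide side chains.
Matching residues: N15, Q20.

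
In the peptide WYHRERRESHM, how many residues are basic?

5

K, R, and H are the three residues with basic side chains (ε-amine, guanidinium, and imidazole respectively).
Matching residues: H3, R4, R6, R7, H10.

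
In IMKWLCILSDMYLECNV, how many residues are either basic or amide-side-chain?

2

Basic: H, K, R. Amide-side-chain: N, Q.
Basic residues here: K3 (1).
Amide-side-chain residues here: N16 (1).
The two groups share no amino acid, so total = 1 + 1 = 2.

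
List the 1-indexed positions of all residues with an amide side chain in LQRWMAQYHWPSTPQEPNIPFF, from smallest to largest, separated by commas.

Only N (asparagine) and Q (glutamine) carry a side-chain carboxamide.
Matching residues: Q2, Q7, Q15, N18.

2, 7, 15, 18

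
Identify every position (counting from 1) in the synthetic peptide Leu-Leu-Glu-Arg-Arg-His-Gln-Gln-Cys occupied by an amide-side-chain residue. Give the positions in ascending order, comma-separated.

Asparagine (N) and glutamine (Q) have uncharged amide side chains.
Matching residues: Gln7, Gln8.

7, 8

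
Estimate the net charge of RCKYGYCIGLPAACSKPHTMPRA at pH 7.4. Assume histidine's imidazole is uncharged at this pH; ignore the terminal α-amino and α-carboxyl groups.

+4

The side chains ionized at physiological pH are Lys/Arg (+1) and Asp/Glu (−1); with His treated as neutral, nothing else contributes.
Positive (K, R): R1, K3, K16, R22 → +4.
Negative (D, E): none → −0.
Net charge = (+4) + (−0) = +4.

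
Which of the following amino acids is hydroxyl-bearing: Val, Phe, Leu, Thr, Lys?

The –OH-bearing residues are Ser, Thr (aliphatic alcohols), and Tyr (phenol).
Of the listed options, only Thr belongs to this group.

Thr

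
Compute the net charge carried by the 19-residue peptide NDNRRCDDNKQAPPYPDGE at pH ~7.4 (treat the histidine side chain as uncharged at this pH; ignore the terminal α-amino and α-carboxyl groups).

-2

The side chains ionized at physiological pH are Lys/Arg (+1) and Asp/Glu (−1); with His treated as neutral, nothing else contributes.
Positive (K, R): R4, R5, K10 → +3.
Negative (D, E): D2, D7, D8, D17, E19 → −5.
Net charge = (+3) + (−5) = −2.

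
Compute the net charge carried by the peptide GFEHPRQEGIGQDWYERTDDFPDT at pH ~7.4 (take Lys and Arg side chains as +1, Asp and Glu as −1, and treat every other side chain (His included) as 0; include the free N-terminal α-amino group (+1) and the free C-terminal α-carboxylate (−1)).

-5

Positive (K, R): R6, R17 → +2.
Negative (D, E): E3, E8, D13, E16, D19, D20, D23 → −7.
The N-terminus (+1) and C-terminus (−1) cancel.
Net charge = (+2) + (−7) = −5.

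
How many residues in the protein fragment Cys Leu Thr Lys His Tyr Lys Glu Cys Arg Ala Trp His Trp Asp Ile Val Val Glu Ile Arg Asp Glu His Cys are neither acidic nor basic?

Acidic: D, E. Basic: K, R, H. All other residues are neither.
Matching residues: Cys1, Leu2, Thr3, Tyr6, Cys9, Ala11, Trp12, Trp14, Ile16, Val17, Val18, Ile20, Cys25.

13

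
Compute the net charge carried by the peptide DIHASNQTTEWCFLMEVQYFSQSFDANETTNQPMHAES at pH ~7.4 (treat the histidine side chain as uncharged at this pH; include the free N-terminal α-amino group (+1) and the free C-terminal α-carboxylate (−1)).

At pH ~7.4 the Lys and Arg side chains are protonated (+1), the Asp and Glu side chains are deprotonated (−1), and with His taken as neutral all other side chains carry no charge.
Positive (K, R): none → +0.
Negative (D, E): D1, E10, E16, D25, E28, E37 → −6.
The N-terminus (+1) and C-terminus (−1) cancel.
Net charge = (+0) + (−6) = −6.

-6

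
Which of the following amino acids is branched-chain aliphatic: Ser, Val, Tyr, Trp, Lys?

Val

The BCAAs are Val, Leu, and Ile — aliphatic side chains with a branch point.
Of the listed options, only Val belongs to this group.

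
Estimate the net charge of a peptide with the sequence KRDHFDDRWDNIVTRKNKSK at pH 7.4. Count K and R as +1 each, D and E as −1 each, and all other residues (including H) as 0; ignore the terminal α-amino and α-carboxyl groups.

+3

Positive (K, R): K1, R2, R8, R15, K16, K18, K20 → +7.
Negative (D, E): D3, D6, D7, D10 → −4.
Net charge = (+7) + (−4) = +3.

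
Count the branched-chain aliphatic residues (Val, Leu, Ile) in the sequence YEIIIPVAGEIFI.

6

Matching residues: I3, I4, I5, V7, I11, I13.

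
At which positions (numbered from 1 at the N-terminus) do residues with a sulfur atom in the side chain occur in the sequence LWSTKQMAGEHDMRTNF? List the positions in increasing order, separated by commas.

7, 13

Cysteine (C, thiol) and methionine (M, thioether) are the two sulfur-containing amino acids.
Matching residues: M7, M13.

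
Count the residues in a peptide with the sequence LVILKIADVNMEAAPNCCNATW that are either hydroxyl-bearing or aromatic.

Hydroxyl-bearing: S, T, Y. Aromatic: F, W, Y.
Hydroxyl-bearing residues here: T21 (1).
Aromatic residues here: W22 (1).
(Y belongs to both groups, but none appear in this sequence.) Total = 1 + 1 = 2.

2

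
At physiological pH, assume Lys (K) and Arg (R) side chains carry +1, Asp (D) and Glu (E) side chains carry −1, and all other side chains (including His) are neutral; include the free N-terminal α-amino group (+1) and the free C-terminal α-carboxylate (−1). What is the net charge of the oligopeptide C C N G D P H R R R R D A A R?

Positive (K, R): R8, R9, R10, R11, R15 → +5.
Negative (D, E): D5, D12 → −2.
The N-terminus (+1) and C-terminus (−1) cancel.
Net charge = (+5) + (−2) = +3.

+3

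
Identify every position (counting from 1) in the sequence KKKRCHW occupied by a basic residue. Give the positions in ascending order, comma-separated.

1, 2, 3, 4, 6

Lysine (K), arginine (R), and histidine (H) have basic, nitrogen-containing side chains.
Matching residues: K1, K2, K3, R4, H6.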